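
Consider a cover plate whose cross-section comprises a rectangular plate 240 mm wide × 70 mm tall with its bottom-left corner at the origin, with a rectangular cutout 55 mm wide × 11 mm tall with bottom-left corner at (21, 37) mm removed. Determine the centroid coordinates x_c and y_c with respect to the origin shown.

plate: A = 240 × 70 = 16800.00, centroid at (120.00, 35.00).
hole: A = −(55 × 11) = -605.00, centroid at (48.50, 42.50).
ΣA = 16195.00 mm², ΣAx_c = 1986657.50 mm³, ΣAy_c = 562287.50 mm³.
x_c = 1986657.50/16195.00 = 122.67 mm; y_c = 562287.50/16195.00 = 34.72 mm.

x_c = 122.67 mm, y_c = 34.72 mm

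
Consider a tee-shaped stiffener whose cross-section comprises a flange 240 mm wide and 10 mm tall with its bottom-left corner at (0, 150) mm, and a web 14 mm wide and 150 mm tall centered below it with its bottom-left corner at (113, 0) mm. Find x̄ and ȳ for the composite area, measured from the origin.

x̄ = 120.00 mm, ȳ = 117.67 mm

Part | A | x̄ᵢ | ȳᵢ | A·x̄ᵢ | A·ȳᵢ
web | 2100.00 | 120.00 | 75.00 | 252000.00 | 157500.00
flange | 2400.00 | 120.00 | 155.00 | 288000.00 | 372000.00
Σ | 4500.00 |  |  | 540000.00 | 529500.00
x̄ = 540000.00 / 4500.00 = 120.00 mm
ȳ = 529500.00 / 4500.00 = 117.67 mm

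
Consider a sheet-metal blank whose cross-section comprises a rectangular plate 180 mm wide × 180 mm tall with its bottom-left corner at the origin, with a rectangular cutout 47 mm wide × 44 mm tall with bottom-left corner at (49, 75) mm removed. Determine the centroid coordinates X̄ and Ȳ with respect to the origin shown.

X̄ = 91.19 mm, Ȳ = 89.52 mm

plate: A = 180 × 180 = 32400.00, centroid at (90.00, 90.00).
hole: A = −(47 × 44) = -2068.00, centroid at (72.50, 97.00).
ΣA = 30332.00 mm²
ΣAX̄ = (32400.00)(90.00) + (-2068.00)(72.50) = 2766070.00 mm³
ΣAȲ = (32400.00)(90.00) + (-2068.00)(97.00) = 2715404.00 mm³
X̄ = 2766070.00 / 30332.00 = 91.19 mm
Ȳ = 2715404.00 / 30332.00 = 89.52 mm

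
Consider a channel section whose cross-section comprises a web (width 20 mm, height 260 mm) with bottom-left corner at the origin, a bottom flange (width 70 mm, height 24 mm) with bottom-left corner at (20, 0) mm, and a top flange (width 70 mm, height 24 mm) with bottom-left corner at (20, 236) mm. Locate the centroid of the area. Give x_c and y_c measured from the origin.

x_c = 27.66 mm, y_c = 130.00 mm

web: A = 20 × 260 = 5200.00, centroid at (10.00, 130.00).
bottom flange: A = 70 × 24 = 1680.00, centroid at (55.00, 12.00).
top flange: A = 70 × 24 = 1680.00, centroid at (55.00, 248.00).
ΣA = 8560.00 mm²
ΣAx_c = (5200.00)(10.00) + (1680.00)(55.00) + (1680.00)(55.00) = 236800.00 mm³
ΣAy_c = (5200.00)(130.00) + (1680.00)(12.00) + (1680.00)(248.00) = 1112800.00 mm³
x_c = 236800.00 / 8560.00 = 27.66 mm
y_c = 1112800.00 / 8560.00 = 130.00 mm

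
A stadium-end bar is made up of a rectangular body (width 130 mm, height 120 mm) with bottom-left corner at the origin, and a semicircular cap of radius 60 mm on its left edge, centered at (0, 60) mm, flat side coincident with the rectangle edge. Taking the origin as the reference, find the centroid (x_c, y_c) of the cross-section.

x_c = 40.93 mm, y_c = 60.00 mm

rectangular body: A = 130 × 120 = 15600.00, centroid at (65.00, 60.00).
semicircular end: A = ½π·60² = 5654.87, centroid at (-25.46, 60.00).
ΣA = 21254.87 mm²
ΣAx_c = (15600.00)(65.00) + (5654.87)(-25.46) = 870000.00 mm³
ΣAy_c = (15600.00)(60.00) + (5654.87)(60.00) = 1275292.01 mm³
x_c = 870000.00 / 21254.87 = 40.93 mm
y_c = 1275292.01 / 21254.87 = 60.00 mm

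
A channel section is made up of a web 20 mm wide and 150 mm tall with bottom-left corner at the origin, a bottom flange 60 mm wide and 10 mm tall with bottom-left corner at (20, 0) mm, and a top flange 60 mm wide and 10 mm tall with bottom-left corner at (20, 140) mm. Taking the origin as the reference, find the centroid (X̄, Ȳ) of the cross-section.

web: A = 20 × 150 = 3000.00, centroid at (10.00, 75.00).
bottom flange: A = 60 × 10 = 600.00, centroid at (50.00, 5.00).
top flange: A = 60 × 10 = 600.00, centroid at (50.00, 145.00).
ΣA = 4200.00 mm², ΣAX̄ = 90000.00 mm³, ΣAȲ = 315000.00 mm³.
X̄ = 90000.00/4200.00 = 21.43 mm; Ȳ = 315000.00/4200.00 = 75.00 mm.

X̄ = 21.43 mm, Ȳ = 75.00 mm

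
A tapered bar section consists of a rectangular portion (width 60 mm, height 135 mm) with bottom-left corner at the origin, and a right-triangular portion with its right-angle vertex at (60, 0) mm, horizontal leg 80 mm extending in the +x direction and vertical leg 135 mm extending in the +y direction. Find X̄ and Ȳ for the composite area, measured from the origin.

X̄ = 52.67 mm, Ȳ = 58.50 mm

rectangular portion: A = 60 × 135 = 8100.00, centroid at (30.00, 67.50).
triangular portion: A = ½·80·135 = 5400.00, centroid at (86.67, 45.00).
ΣA = 13500.00 mm², ΣAX̄ = 711000.00 mm³, ΣAȲ = 789750.00 mm³.
X̄ = 711000.00/13500.00 = 52.67 mm; Ȳ = 789750.00/13500.00 = 58.50 mm.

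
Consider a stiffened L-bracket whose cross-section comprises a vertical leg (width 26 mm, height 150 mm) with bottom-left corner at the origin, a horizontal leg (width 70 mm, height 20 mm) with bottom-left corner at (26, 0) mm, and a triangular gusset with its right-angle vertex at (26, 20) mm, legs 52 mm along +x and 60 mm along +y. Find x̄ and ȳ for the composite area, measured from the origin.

vertical leg: A = 26 × 150 = 3900.00, centroid at (13.00, 75.00).
horizontal leg: A = 70 × 20 = 1400.00, centroid at (61.00, 10.00).
gusset: A = ½·52·60 = 1560.00, centroid at (43.33, 40.00).
ΣA = 6860.00 mm², ΣAx̄ = 203700.00 mm³, ΣAȳ = 368900.00 mm³.
x̄ = 203700.00/6860.00 = 29.69 mm; ȳ = 368900.00/6860.00 = 53.78 mm.

x̄ = 29.69 mm, ȳ = 53.78 mm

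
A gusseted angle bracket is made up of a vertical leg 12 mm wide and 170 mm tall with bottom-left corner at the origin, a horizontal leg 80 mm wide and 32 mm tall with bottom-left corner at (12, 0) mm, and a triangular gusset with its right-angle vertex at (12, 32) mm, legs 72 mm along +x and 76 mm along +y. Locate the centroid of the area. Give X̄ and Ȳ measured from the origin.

vertical leg: A = 12 × 170 = 2040.00, centroid at (6.00, 85.00).
horizontal leg: A = 80 × 32 = 2560.00, centroid at (52.00, 16.00).
gusset: A = ½·72·76 = 2736.00, centroid at (36.00, 57.33).
ΣA = 7336.00 mm², ΣAX̄ = 243856.00 mm³, ΣAȲ = 371224.00 mm³.
X̄ = 243856.00/7336.00 = 33.24 mm; Ȳ = 371224.00/7336.00 = 50.60 mm.

X̄ = 33.24 mm, Ȳ = 50.60 mm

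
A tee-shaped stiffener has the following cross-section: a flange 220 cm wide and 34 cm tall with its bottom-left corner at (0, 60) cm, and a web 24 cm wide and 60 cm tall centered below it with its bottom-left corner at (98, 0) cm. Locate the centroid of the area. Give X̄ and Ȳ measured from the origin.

web: A = 24 × 60 = 1440.00, centroid at (110.00, 30.00).
flange: A = 220 × 34 = 7480.00, centroid at (110.00, 77.00).
ΣA = 8920.00 cm², ΣAX̄ = 981200.00 cm³, ΣAȲ = 619160.00 cm³.
X̄ = 981200.00/8920.00 = 110.00 cm; Ȳ = 619160.00/8920.00 = 69.41 cm.

X̄ = 110.00 cm, Ȳ = 69.41 cm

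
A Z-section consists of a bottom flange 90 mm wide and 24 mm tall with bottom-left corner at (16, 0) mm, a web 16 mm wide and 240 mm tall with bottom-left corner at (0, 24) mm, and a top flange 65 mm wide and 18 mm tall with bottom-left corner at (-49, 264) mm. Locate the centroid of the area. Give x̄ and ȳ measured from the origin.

Part | A | x̄ᵢ | ȳᵢ | A·x̄ᵢ | A·ȳᵢ
bottom flange | 2160.00 | 61.00 | 12.00 | 131760.00 | 25920.00
web | 3840.00 | 8.00 | 144.00 | 30720.00 | 552960.00
top flange | 1170.00 | -16.50 | 273.00 | -19305.00 | 319410.00
Σ | 7170.00 |  |  | 143175.00 | 898290.00
x̄ = 143175.00 / 7170.00 = 19.97 mm
ȳ = 898290.00 / 7170.00 = 125.28 mm

x̄ = 19.97 mm, ȳ = 125.28 mm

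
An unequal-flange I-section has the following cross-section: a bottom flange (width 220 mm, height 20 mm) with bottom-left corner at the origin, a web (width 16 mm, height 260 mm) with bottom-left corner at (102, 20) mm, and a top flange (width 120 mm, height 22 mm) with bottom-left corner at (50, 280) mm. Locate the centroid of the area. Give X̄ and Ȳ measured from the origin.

X̄ = 110.00 mm, Ȳ = 128.24 mm

Part | A | x̄ᵢ | ȳᵢ | A·x̄ᵢ | A·ȳᵢ
bottom flange | 4400.00 | 110.00 | 10.00 | 484000.00 | 44000.00
web | 4160.00 | 110.00 | 150.00 | 457600.00 | 624000.00
top flange | 2640.00 | 110.00 | 291.00 | 290400.00 | 768240.00
Σ | 11200.00 |  |  | 1232000.00 | 1436240.00
X̄ = 1232000.00 / 11200.00 = 110.00 mm
Ȳ = 1436240.00 / 11200.00 = 128.24 mm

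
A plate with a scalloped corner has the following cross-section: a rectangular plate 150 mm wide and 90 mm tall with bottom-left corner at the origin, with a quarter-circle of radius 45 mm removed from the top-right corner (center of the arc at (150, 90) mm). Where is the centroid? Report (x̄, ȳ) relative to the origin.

x̄ = 67.53 mm, ȳ = 41.54 mm

plate: A = 150 × 90 = 13500.00, centroid at (75.00, 45.00).
removed quarter-circle: A = −¼π·45² = -1590.43, centroid at (130.90, 70.90).
ΣA = 11909.57 mm²
ΣAx̄ = (13500.00)(75.00) + (-1590.43)(130.90) = 804310.31 mm³
ΣAȳ = (13500.00)(45.00) + (-1590.43)(70.90) = 494736.18 mm³
x̄ = 804310.31 / 11909.57 = 67.53 mm
ȳ = 494736.18 / 11909.57 = 41.54 mm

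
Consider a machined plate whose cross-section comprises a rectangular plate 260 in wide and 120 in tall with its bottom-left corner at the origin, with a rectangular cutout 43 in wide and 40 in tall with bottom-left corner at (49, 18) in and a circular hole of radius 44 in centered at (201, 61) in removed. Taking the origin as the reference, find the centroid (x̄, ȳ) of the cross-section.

plate: A = 260 × 120 = 31200.00, centroid at (130.00, 60.00).
hole 1: A = −(43 × 40) = -1720.00, centroid at (70.50, 38.00).
hole 2: A = −π·44² = -6082.12, centroid at (201.00, 61.00).
ΣA = 23397.88 in², ΣAx̄ = 2712233.20 in³, ΣAȳ = 1435630.47 in³.
x̄ = 2712233.20/23397.88 = 115.92 in; ȳ = 1435630.47/23397.88 = 61.36 in.

x̄ = 115.92 in, ȳ = 61.36 in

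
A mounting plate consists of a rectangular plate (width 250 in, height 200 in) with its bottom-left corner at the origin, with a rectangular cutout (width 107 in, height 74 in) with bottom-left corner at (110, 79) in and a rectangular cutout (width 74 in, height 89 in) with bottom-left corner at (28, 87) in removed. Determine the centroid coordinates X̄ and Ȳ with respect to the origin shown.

plate: A = 250 × 200 = 50000.00, centroid at (125.00, 100.00).
hole 1: A = −(107 × 74) = -7918.00, centroid at (163.50, 116.00).
hole 2: A = −(74 × 89) = -6586.00, centroid at (65.00, 131.50).
ΣA = 35496.00 in²
ΣAX̄ = (50000.00)(125.00) + (-7918.00)(163.50) + (-6586.00)(65.00) = 4527317.00 in³
ΣAȲ = (50000.00)(100.00) + (-7918.00)(116.00) + (-6586.00)(131.50) = 3215453.00 in³
X̄ = 4527317.00 / 35496.00 = 127.54 in
Ȳ = 3215453.00 / 35496.00 = 90.59 in

X̄ = 127.54 in, Ȳ = 90.59 in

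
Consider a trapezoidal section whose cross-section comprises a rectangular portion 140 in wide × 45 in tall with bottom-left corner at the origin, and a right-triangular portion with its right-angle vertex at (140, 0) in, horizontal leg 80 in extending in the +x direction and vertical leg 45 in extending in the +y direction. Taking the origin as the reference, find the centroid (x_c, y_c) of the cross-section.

x_c = 91.48 in, y_c = 20.83 in

rectangular portion: A = 140 × 45 = 6300.00, centroid at (70.00, 22.50).
triangular portion: A = ½·80·45 = 1800.00, centroid at (166.67, 15.00).
ΣA = 8100.00 in², ΣAx_c = 741000.00 in³, ΣAy_c = 168750.00 in³.
x_c = 741000.00/8100.00 = 91.48 in; y_c = 168750.00/8100.00 = 20.83 in.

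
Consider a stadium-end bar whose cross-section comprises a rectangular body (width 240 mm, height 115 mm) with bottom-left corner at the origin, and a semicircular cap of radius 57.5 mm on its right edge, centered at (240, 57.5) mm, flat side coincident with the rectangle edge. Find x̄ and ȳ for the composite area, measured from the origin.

rectangular body: A = 240 × 115 = 27600.00, centroid at (120.00, 57.50).
semicircular end: A = ½π·57.5² = 5193.45, centroid at (264.40, 57.50).
ΣA = 32793.45 mm², ΣAx̄ = 4685166.47 mm³, ΣAȳ = 1885623.11 mm³.
x̄ = 4685166.47/32793.45 = 142.87 mm; ȳ = 1885623.11/32793.45 = 57.50 mm.

x̄ = 142.87 mm, ȳ = 57.50 mm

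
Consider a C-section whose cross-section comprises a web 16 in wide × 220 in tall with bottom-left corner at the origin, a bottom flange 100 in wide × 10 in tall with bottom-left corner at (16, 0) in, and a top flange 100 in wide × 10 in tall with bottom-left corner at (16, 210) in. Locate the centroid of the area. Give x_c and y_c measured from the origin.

Part | A | x̄ᵢ | ȳᵢ | A·x̄ᵢ | A·ȳᵢ
web | 3520.00 | 8.00 | 110.00 | 28160.00 | 387200.00
bottom flange | 1000.00 | 66.00 | 5.00 | 66000.00 | 5000.00
top flange | 1000.00 | 66.00 | 215.00 | 66000.00 | 215000.00
Σ | 5520.00 |  |  | 160160.00 | 607200.00
x_c = 160160.00 / 5520.00 = 29.01 in
y_c = 607200.00 / 5520.00 = 110.00 in

x_c = 29.01 in, y_c = 110.00 in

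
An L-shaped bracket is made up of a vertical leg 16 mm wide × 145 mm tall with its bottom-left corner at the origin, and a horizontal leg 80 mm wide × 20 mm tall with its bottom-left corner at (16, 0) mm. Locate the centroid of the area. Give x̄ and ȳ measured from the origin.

x̄ = 27.59 mm, ȳ = 46.99 mm

vertical leg: A = 16 × 145 = 2320.00, centroid at (8.00, 72.50).
horizontal leg: A = 80 × 20 = 1600.00, centroid at (56.00, 10.00).
ΣA = 3920.00 mm², ΣAx̄ = 108160.00 mm³, ΣAȳ = 184200.00 mm³.
x̄ = 108160.00/3920.00 = 27.59 mm; ȳ = 184200.00/3920.00 = 46.99 mm.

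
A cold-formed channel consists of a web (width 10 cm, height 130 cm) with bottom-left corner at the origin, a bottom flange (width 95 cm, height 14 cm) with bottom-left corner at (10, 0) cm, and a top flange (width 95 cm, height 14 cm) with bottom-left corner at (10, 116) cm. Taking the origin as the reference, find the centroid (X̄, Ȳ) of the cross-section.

X̄ = 40.27 cm, Ȳ = 65.00 cm

web: A = 10 × 130 = 1300.00, centroid at (5.00, 65.00).
bottom flange: A = 95 × 14 = 1330.00, centroid at (57.50, 7.00).
top flange: A = 95 × 14 = 1330.00, centroid at (57.50, 123.00).
ΣA = 3960.00 cm²
ΣAX̄ = (1300.00)(5.00) + (1330.00)(57.50) + (1330.00)(57.50) = 159450.00 cm³
ΣAȲ = (1300.00)(65.00) + (1330.00)(7.00) + (1330.00)(123.00) = 257400.00 cm³
X̄ = 159450.00 / 3960.00 = 40.27 cm
Ȳ = 257400.00 / 3960.00 = 65.00 cm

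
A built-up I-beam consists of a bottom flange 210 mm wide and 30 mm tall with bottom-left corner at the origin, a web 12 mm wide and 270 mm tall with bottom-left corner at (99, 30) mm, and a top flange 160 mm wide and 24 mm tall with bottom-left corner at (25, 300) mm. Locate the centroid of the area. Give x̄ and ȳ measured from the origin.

x̄ = 105.00 mm, ȳ = 136.56 mm

bottom flange: A = 210 × 30 = 6300.00, centroid at (105.00, 15.00).
web: A = 12 × 270 = 3240.00, centroid at (105.00, 165.00).
top flange: A = 160 × 24 = 3840.00, centroid at (105.00, 312.00).
ΣA = 13380.00 mm²
ΣAx̄ = (6300.00)(105.00) + (3240.00)(105.00) + (3840.00)(105.00) = 1404900.00 mm³
ΣAȳ = (6300.00)(15.00) + (3240.00)(165.00) + (3840.00)(312.00) = 1827180.00 mm³
x̄ = 1404900.00 / 13380.00 = 105.00 mm
ȳ = 1827180.00 / 13380.00 = 136.56 mm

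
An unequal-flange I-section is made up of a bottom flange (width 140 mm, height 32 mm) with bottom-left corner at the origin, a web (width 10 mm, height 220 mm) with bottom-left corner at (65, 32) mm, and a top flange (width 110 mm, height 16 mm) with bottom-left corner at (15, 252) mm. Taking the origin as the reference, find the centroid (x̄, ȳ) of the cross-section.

x̄ = 70.00 mm, ȳ = 99.73 mm

bottom flange: A = 140 × 32 = 4480.00, centroid at (70.00, 16.00).
web: A = 10 × 220 = 2200.00, centroid at (70.00, 142.00).
top flange: A = 110 × 16 = 1760.00, centroid at (70.00, 260.00).
ΣA = 8440.00 mm², ΣAx̄ = 590800.00 mm³, ΣAȳ = 841680.00 mm³.
x̄ = 590800.00/8440.00 = 70.00 mm; ȳ = 841680.00/8440.00 = 99.73 mm.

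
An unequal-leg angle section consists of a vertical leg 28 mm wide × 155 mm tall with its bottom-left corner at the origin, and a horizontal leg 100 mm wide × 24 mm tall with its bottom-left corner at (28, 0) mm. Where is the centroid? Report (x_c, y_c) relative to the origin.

Part | A | x̄ᵢ | ȳᵢ | A·x̄ᵢ | A·ȳᵢ
vertical leg | 4340.00 | 14.00 | 77.50 | 60760.00 | 336350.00
horizontal leg | 2400.00 | 78.00 | 12.00 | 187200.00 | 28800.00
Σ | 6740.00 |  |  | 247960.00 | 365150.00
x_c = 247960.00 / 6740.00 = 36.79 mm
y_c = 365150.00 / 6740.00 = 54.18 mm

x_c = 36.79 mm, y_c = 54.18 mm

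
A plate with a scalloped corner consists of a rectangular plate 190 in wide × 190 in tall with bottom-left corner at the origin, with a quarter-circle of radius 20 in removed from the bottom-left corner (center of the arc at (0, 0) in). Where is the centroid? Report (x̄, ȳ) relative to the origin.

x̄ = 95.76 in, ȳ = 95.76 in

plate: A = 190 × 190 = 36100.00, centroid at (95.00, 95.00).
removed quarter-circle: A = −¼π·20² = -314.16, centroid at (8.49, 8.49).
ΣA = 35785.84 in², ΣAx̄ = 3426833.33 in³, ΣAȳ = 3426833.33 in³.
x̄ = 3426833.33/35785.84 = 95.76 in; ȳ = 3426833.33/35785.84 = 95.76 in.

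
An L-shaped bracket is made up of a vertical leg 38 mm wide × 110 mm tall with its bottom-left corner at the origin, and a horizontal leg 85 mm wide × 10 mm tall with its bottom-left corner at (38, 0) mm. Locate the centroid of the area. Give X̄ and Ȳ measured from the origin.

X̄ = 29.39 mm, Ȳ = 46.55 mm

vertical leg: A = 38 × 110 = 4180.00, centroid at (19.00, 55.00).
horizontal leg: A = 85 × 10 = 850.00, centroid at (80.50, 5.00).
ΣA = 5030.00 mm², ΣAX̄ = 147845.00 mm³, ΣAȲ = 234150.00 mm³.
X̄ = 147845.00/5030.00 = 29.39 mm; Ȳ = 234150.00/5030.00 = 46.55 mm.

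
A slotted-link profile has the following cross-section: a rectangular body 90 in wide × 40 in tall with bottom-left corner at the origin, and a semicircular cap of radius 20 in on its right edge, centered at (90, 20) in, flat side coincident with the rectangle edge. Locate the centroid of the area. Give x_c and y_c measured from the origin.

rectangular body: A = 90 × 40 = 3600.00, centroid at (45.00, 20.00).
semicircular end: A = ½π·20² = 628.32, centroid at (98.49, 20.00).
ΣA = 4228.32 in², ΣAx_c = 223882.00 in³, ΣAy_c = 84566.37 in³.
x_c = 223882.00/4228.32 = 52.95 in; y_c = 84566.37/4228.32 = 20.00 in.

x_c = 52.95 in, y_c = 20.00 in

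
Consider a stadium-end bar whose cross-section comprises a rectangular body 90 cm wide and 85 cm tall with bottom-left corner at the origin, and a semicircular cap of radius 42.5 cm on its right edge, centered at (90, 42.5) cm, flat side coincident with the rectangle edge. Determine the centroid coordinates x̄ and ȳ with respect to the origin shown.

x̄ = 62.05 cm, ȳ = 42.50 cm

Part | A | x̄ᵢ | ȳᵢ | A·x̄ᵢ | A·ȳᵢ
rectangular body | 7650.00 | 45.00 | 42.50 | 344250.00 | 325125.00
semicircular end | 2837.25 | 108.04 | 42.50 | 306529.66 | 120583.16
Σ | 10487.25 |  |  | 650779.66 | 445708.16
x̄ = 650779.66 / 10487.25 = 62.05 cm
ȳ = 445708.16 / 10487.25 = 42.50 cm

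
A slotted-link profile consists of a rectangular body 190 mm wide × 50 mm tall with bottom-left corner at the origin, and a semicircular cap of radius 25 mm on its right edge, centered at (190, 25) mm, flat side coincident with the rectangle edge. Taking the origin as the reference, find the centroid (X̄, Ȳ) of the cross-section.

X̄ = 104.89 mm, Ȳ = 25.00 mm

rectangular body: A = 190 × 50 = 9500.00, centroid at (95.00, 25.00).
semicircular end: A = ½π·25² = 981.75, centroid at (200.61, 25.00).
ΣA = 10481.75 mm²
ΣAX̄ = (9500.00)(95.00) + (981.75)(200.61) = 1099448.73 mm³
ΣAȲ = (9500.00)(25.00) + (981.75)(25.00) = 262043.69 mm³
X̄ = 1099448.73 / 10481.75 = 104.89 mm
Ȳ = 262043.69 / 10481.75 = 25.00 mm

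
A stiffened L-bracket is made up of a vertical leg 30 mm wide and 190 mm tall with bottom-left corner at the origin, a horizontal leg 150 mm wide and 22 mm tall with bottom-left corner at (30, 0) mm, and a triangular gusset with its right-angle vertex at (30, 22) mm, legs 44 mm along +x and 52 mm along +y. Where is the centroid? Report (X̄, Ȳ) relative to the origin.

X̄ = 47.62 mm, Ȳ = 61.40 mm

vertical leg: A = 30 × 190 = 5700.00, centroid at (15.00, 95.00).
horizontal leg: A = 150 × 22 = 3300.00, centroid at (105.00, 11.00).
gusset: A = ½·44·52 = 1144.00, centroid at (44.67, 39.33).
ΣA = 10144.00 mm²
ΣAX̄ = (5700.00)(15.00) + (3300.00)(105.00) + (1144.00)(44.67) = 483098.67 mm³
ΣAȲ = (5700.00)(95.00) + (3300.00)(11.00) + (1144.00)(39.33) = 622797.33 mm³
X̄ = 483098.67 / 10144.00 = 47.62 mm
Ȳ = 622797.33 / 10144.00 = 61.40 mm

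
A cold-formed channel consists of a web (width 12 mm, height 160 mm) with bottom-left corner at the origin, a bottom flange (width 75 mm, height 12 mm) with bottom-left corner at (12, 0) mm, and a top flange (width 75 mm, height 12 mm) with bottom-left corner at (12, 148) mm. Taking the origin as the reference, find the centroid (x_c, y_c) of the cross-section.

web: A = 12 × 160 = 1920.00, centroid at (6.00, 80.00).
bottom flange: A = 75 × 12 = 900.00, centroid at (49.50, 6.00).
top flange: A = 75 × 12 = 900.00, centroid at (49.50, 154.00).
ΣA = 3720.00 mm², ΣAx_c = 100620.00 mm³, ΣAy_c = 297600.00 mm³.
x_c = 100620.00/3720.00 = 27.05 mm; y_c = 297600.00/3720.00 = 80.00 mm.

x_c = 27.05 mm, y_c = 80.00 mm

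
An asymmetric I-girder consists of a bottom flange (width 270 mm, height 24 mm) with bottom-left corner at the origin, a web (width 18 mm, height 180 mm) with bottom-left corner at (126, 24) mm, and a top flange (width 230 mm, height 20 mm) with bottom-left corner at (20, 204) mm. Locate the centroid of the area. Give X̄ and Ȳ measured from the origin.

X̄ = 135.00 mm, Ȳ = 99.97 mm

bottom flange: A = 270 × 24 = 6480.00, centroid at (135.00, 12.00).
web: A = 18 × 180 = 3240.00, centroid at (135.00, 114.00).
top flange: A = 230 × 20 = 4600.00, centroid at (135.00, 214.00).
ΣA = 14320.00 mm²
ΣAX̄ = (6480.00)(135.00) + (3240.00)(135.00) + (4600.00)(135.00) = 1933200.00 mm³
ΣAȲ = (6480.00)(12.00) + (3240.00)(114.00) + (4600.00)(214.00) = 1431520.00 mm³
X̄ = 1933200.00 / 14320.00 = 135.00 mm
Ȳ = 1431520.00 / 14320.00 = 99.97 mm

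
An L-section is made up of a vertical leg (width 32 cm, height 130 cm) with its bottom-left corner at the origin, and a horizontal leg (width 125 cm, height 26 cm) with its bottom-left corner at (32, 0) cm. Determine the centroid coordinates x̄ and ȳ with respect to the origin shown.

x̄ = 50.43 cm, ȳ = 42.19 cm

Part | A | x̄ᵢ | ȳᵢ | A·x̄ᵢ | A·ȳᵢ
vertical leg | 4160.00 | 16.00 | 65.00 | 66560.00 | 270400.00
horizontal leg | 3250.00 | 94.50 | 13.00 | 307125.00 | 42250.00
Σ | 7410.00 |  |  | 373685.00 | 312650.00
x̄ = 373685.00 / 7410.00 = 50.43 cm
ȳ = 312650.00 / 7410.00 = 42.19 cm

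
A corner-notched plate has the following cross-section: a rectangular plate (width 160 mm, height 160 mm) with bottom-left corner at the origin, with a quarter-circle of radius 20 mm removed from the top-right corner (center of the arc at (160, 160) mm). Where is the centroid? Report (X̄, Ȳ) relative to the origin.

X̄ = 79.11 mm, Ȳ = 79.11 mm

plate: A = 160 × 160 = 25600.00, centroid at (80.00, 80.00).
removed quarter-circle: A = −¼π·20² = -314.16, centroid at (151.51, 151.51).
ΣA = 25285.84 mm²
ΣAX̄ = (25600.00)(80.00) + (-314.16)(151.51) = 2000401.18 mm³
ΣAȲ = (25600.00)(80.00) + (-314.16)(151.51) = 2000401.18 mm³
X̄ = 2000401.18 / 25285.84 = 79.11 mm
Ȳ = 2000401.18 / 25285.84 = 79.11 mm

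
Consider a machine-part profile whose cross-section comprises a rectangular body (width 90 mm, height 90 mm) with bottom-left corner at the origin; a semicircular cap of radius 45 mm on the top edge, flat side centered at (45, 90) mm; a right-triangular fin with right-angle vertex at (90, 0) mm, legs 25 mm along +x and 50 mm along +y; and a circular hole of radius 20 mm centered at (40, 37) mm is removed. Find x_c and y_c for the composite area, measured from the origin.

x_c = 48.72 mm, y_c = 63.43 mm

Part | A | x̄ᵢ | ȳᵢ | A·x̄ᵢ | A·ȳᵢ
rectangular body | 8100.00 | 45.00 | 45.00 | 364500.00 | 364500.00
semicircular top | 3180.86 | 45.00 | 109.10 | 143138.82 | 347027.63
triangular fin | 625.00 | 98.33 | 16.67 | 61458.33 | 10416.67
hole | -1256.64 | 40.00 | 37.00 | -50265.48 | -46495.57
Σ | 10649.23 |  |  | 518831.67 | 675448.73
x_c = 518831.67 / 10649.23 = 48.72 mm
y_c = 675448.73 / 10649.23 = 63.43 mm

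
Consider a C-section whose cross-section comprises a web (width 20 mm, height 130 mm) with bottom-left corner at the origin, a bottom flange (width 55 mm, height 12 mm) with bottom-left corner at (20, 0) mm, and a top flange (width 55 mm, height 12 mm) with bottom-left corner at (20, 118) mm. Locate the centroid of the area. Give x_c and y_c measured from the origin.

x_c = 22.63 mm, y_c = 65.00 mm

Part | A | x̄ᵢ | ȳᵢ | A·x̄ᵢ | A·ȳᵢ
web | 2600.00 | 10.00 | 65.00 | 26000.00 | 169000.00
bottom flange | 660.00 | 47.50 | 6.00 | 31350.00 | 3960.00
top flange | 660.00 | 47.50 | 124.00 | 31350.00 | 81840.00
Σ | 3920.00 |  |  | 88700.00 | 254800.00
x_c = 88700.00 / 3920.00 = 22.63 mm
y_c = 254800.00 / 3920.00 = 65.00 mm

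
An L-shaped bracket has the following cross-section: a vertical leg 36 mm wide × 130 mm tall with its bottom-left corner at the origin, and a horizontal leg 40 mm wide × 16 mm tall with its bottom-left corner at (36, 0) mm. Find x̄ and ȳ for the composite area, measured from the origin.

vertical leg: A = 36 × 130 = 4680.00, centroid at (18.00, 65.00).
horizontal leg: A = 40 × 16 = 640.00, centroid at (56.00, 8.00).
ΣA = 5320.00 mm²
ΣAx̄ = (4680.00)(18.00) + (640.00)(56.00) = 120080.00 mm³
ΣAȳ = (4680.00)(65.00) + (640.00)(8.00) = 309320.00 mm³
x̄ = 120080.00 / 5320.00 = 22.57 mm
ȳ = 309320.00 / 5320.00 = 58.14 mm

x̄ = 22.57 mm, ȳ = 58.14 mm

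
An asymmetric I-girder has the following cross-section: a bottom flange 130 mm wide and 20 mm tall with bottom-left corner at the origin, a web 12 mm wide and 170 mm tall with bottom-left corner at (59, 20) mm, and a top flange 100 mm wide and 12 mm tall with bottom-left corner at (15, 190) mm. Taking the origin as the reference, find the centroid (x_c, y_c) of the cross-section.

bottom flange: A = 130 × 20 = 2600.00, centroid at (65.00, 10.00).
web: A = 12 × 170 = 2040.00, centroid at (65.00, 105.00).
top flange: A = 100 × 12 = 1200.00, centroid at (65.00, 196.00).
ΣA = 5840.00 mm²
ΣAx_c = (2600.00)(65.00) + (2040.00)(65.00) + (1200.00)(65.00) = 379600.00 mm³
ΣAy_c = (2600.00)(10.00) + (2040.00)(105.00) + (1200.00)(196.00) = 475400.00 mm³
x_c = 379600.00 / 5840.00 = 65.00 mm
y_c = 475400.00 / 5840.00 = 81.40 mm

x_c = 65.00 mm, y_c = 81.40 mm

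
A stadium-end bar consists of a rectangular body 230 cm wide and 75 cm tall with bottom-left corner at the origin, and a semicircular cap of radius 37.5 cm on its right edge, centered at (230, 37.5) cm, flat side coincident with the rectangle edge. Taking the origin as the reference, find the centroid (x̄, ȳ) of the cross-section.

x̄ = 129.86 cm, ȳ = 37.50 cm

rectangular body: A = 230 × 75 = 17250.00, centroid at (115.00, 37.50).
semicircular end: A = ½π·37.5² = 2208.93, centroid at (245.92, 37.50).
ΣA = 19458.93 cm²
ΣAx̄ = (17250.00)(115.00) + (2208.93)(245.92) = 2526960.69 cm³
ΣAȳ = (17250.00)(37.50) + (2208.93)(37.50) = 729709.96 cm³
x̄ = 2526960.69 / 19458.93 = 129.86 cm
ȳ = 729709.96 / 19458.93 = 37.50 cm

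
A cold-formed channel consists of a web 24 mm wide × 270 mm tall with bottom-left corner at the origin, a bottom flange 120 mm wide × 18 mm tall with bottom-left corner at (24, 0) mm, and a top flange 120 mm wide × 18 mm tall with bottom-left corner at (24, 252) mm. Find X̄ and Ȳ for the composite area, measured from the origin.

web: A = 24 × 270 = 6480.00, centroid at (12.00, 135.00).
bottom flange: A = 120 × 18 = 2160.00, centroid at (84.00, 9.00).
top flange: A = 120 × 18 = 2160.00, centroid at (84.00, 261.00).
ΣA = 10800.00 mm², ΣAX̄ = 440640.00 mm³, ΣAȲ = 1458000.00 mm³.
X̄ = 440640.00/10800.00 = 40.80 mm; Ȳ = 1458000.00/10800.00 = 135.00 mm.

X̄ = 40.80 mm, Ȳ = 135.00 mm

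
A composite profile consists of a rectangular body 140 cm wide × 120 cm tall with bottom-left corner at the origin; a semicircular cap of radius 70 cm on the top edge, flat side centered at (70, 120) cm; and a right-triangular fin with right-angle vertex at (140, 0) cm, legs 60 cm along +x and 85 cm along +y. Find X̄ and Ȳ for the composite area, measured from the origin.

Part | A | x̄ᵢ | ȳᵢ | A·x̄ᵢ | A·ȳᵢ
rectangular body | 16800.00 | 70.00 | 60.00 | 1176000.00 | 1008000.00
semicircular top | 7696.90 | 70.00 | 149.71 | 538783.14 | 1152294.91
triangular fin | 2550.00 | 160.00 | 28.33 | 408000.00 | 72250.00
Σ | 27046.90 |  |  | 2122783.14 | 2232544.91
X̄ = 2122783.14 / 27046.90 = 78.49 cm
Ȳ = 2232544.91 / 27046.90 = 82.54 cm

X̄ = 78.49 cm, Ȳ = 82.54 cm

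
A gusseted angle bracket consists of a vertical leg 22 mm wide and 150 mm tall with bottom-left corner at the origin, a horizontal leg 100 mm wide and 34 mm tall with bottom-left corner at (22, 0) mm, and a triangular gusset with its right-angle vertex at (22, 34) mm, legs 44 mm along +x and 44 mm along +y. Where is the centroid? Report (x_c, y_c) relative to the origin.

x_c = 41.29 mm, y_c = 45.96 mm

vertical leg: A = 22 × 150 = 3300.00, centroid at (11.00, 75.00).
horizontal leg: A = 100 × 34 = 3400.00, centroid at (72.00, 17.00).
gusset: A = ½·44·44 = 968.00, centroid at (36.67, 48.67).
ΣA = 7668.00 mm²
ΣAx_c = (3300.00)(11.00) + (3400.00)(72.00) + (968.00)(36.67) = 316593.33 mm³
ΣAy_c = (3300.00)(75.00) + (3400.00)(17.00) + (968.00)(48.67) = 352409.33 mm³
x_c = 316593.33 / 7668.00 = 41.29 mm
y_c = 352409.33 / 7668.00 = 45.96 mm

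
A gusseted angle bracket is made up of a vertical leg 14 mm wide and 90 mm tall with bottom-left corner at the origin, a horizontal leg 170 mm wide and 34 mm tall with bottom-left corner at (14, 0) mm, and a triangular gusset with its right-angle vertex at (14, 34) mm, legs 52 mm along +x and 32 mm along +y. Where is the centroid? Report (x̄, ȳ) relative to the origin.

vertical leg: A = 14 × 90 = 1260.00, centroid at (7.00, 45.00).
horizontal leg: A = 170 × 34 = 5780.00, centroid at (99.00, 17.00).
gusset: A = ½·52·32 = 832.00, centroid at (31.33, 44.67).
ΣA = 7872.00 mm², ΣAx̄ = 607109.33 mm³, ΣAȳ = 192122.67 mm³.
x̄ = 607109.33/7872.00 = 77.12 mm; ȳ = 192122.67/7872.00 = 24.41 mm.

x̄ = 77.12 mm, ȳ = 24.41 mm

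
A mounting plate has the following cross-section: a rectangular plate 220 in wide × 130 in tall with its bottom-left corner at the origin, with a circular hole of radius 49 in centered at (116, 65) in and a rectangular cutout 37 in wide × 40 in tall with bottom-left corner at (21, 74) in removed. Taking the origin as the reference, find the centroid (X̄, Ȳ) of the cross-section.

X̄ = 113.02 in, Ȳ = 62.81 in

plate: A = 220 × 130 = 28600.00, centroid at (110.00, 65.00).
hole 1: A = −π·49² = -7542.96, centroid at (116.00, 65.00).
hole 2: A = −(37 × 40) = -1480.00, centroid at (39.50, 94.00).
ΣA = 19577.04 in²
ΣAX̄ = (28600.00)(110.00) + (-7542.96)(116.00) + (-1480.00)(39.50) = 2212556.18 in³
ΣAȲ = (28600.00)(65.00) + (-7542.96)(65.00) + (-1480.00)(94.00) = 1229587.34 in³
X̄ = 2212556.18 / 19577.04 = 113.02 in
Ȳ = 1229587.34 / 19577.04 = 62.81 in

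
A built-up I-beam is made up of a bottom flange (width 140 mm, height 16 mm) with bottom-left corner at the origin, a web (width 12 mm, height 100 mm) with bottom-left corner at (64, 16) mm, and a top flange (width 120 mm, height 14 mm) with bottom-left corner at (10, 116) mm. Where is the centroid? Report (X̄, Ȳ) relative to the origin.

X̄ = 70.00 mm, Ȳ = 59.33 mm

Part | A | x̄ᵢ | ȳᵢ | A·x̄ᵢ | A·ȳᵢ
bottom flange | 2240.00 | 70.00 | 8.00 | 156800.00 | 17920.00
web | 1200.00 | 70.00 | 66.00 | 84000.00 | 79200.00
top flange | 1680.00 | 70.00 | 123.00 | 117600.00 | 206640.00
Σ | 5120.00 |  |  | 358400.00 | 303760.00
X̄ = 358400.00 / 5120.00 = 70.00 mm
Ȳ = 303760.00 / 5120.00 = 59.33 mm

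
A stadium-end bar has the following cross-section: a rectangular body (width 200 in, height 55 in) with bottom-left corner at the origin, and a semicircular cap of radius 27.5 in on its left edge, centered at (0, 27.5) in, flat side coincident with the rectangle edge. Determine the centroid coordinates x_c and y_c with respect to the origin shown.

x_c = 89.12 in, y_c = 27.50 in

rectangular body: A = 200 × 55 = 11000.00, centroid at (100.00, 27.50).
semicircular end: A = ½π·27.5² = 1187.91, centroid at (-11.67, 27.50).
ΣA = 12187.91 in², ΣAx_c = 1086135.42 in³, ΣAy_c = 335167.65 in³.
x_c = 1086135.42/12187.91 = 89.12 in; y_c = 335167.65/12187.91 = 27.50 in.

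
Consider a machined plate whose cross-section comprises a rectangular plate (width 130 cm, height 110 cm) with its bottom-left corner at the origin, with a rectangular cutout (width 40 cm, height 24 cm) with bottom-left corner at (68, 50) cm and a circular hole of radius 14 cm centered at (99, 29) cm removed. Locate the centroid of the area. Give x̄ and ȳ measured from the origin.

x̄ = 61.62 cm, ȳ = 55.73 cm

plate: A = 130 × 110 = 14300.00, centroid at (65.00, 55.00).
hole 1: A = −(40 × 24) = -960.00, centroid at (88.00, 62.00).
hole 2: A = −π·14² = -615.75, centroid at (99.00, 29.00).
ΣA = 12724.25 cm², ΣAx̄ = 784060.54 cm³, ΣAȳ = 709123.19 cm³.
x̄ = 784060.54/12724.25 = 61.62 cm; ȳ = 709123.19/12724.25 = 55.73 cm.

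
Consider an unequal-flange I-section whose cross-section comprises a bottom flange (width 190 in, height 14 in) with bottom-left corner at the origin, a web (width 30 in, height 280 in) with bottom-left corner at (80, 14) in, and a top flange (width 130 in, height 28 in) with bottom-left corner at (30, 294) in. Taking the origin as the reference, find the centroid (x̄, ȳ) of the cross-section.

bottom flange: A = 190 × 14 = 2660.00, centroid at (95.00, 7.00).
web: A = 30 × 280 = 8400.00, centroid at (95.00, 154.00).
top flange: A = 130 × 28 = 3640.00, centroid at (95.00, 308.00).
ΣA = 14700.00 in²
ΣAx̄ = (2660.00)(95.00) + (8400.00)(95.00) + (3640.00)(95.00) = 1396500.00 in³
ΣAȳ = (2660.00)(7.00) + (8400.00)(154.00) + (3640.00)(308.00) = 2433340.00 in³
x̄ = 1396500.00 / 14700.00 = 95.00 in
ȳ = 2433340.00 / 14700.00 = 165.53 in

x̄ = 95.00 in, ȳ = 165.53 in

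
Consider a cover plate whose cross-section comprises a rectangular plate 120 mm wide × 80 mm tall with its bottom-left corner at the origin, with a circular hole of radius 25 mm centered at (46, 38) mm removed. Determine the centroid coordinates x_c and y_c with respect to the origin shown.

x_c = 63.60 mm, y_c = 40.51 mm

plate: A = 120 × 80 = 9600.00, centroid at (60.00, 40.00).
hole: A = −π·25² = -1963.50, centroid at (46.00, 38.00).
ΣA = 7636.50 mm²
ΣAx_c = (9600.00)(60.00) + (-1963.50)(46.00) = 485679.21 mm³
ΣAy_c = (9600.00)(40.00) + (-1963.50)(38.00) = 309387.17 mm³
x_c = 485679.21 / 7636.50 = 63.60 mm
y_c = 309387.17 / 7636.50 = 40.51 mm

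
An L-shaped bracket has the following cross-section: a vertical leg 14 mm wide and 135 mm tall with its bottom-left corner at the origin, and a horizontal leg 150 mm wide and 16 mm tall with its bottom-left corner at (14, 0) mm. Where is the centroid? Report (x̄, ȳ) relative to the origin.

Part | A | x̄ᵢ | ȳᵢ | A·x̄ᵢ | A·ȳᵢ
vertical leg | 1890.00 | 7.00 | 67.50 | 13230.00 | 127575.00
horizontal leg | 2400.00 | 89.00 | 8.00 | 213600.00 | 19200.00
Σ | 4290.00 |  |  | 226830.00 | 146775.00
x̄ = 226830.00 / 4290.00 = 52.87 mm
ȳ = 146775.00 / 4290.00 = 34.21 mm

x̄ = 52.87 mm, ȳ = 34.21 mm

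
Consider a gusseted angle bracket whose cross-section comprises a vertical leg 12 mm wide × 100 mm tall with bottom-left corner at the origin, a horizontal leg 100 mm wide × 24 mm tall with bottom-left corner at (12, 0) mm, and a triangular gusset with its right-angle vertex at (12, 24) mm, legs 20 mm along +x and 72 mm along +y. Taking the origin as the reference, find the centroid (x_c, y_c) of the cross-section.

vertical leg: A = 12 × 100 = 1200.00, centroid at (6.00, 50.00).
horizontal leg: A = 100 × 24 = 2400.00, centroid at (62.00, 12.00).
gusset: A = ½·20·72 = 720.00, centroid at (18.67, 48.00).
ΣA = 4320.00 mm²
ΣAx_c = (1200.00)(6.00) + (2400.00)(62.00) + (720.00)(18.67) = 169440.00 mm³
ΣAy_c = (1200.00)(50.00) + (2400.00)(12.00) + (720.00)(48.00) = 123360.00 mm³
x_c = 169440.00 / 4320.00 = 39.22 mm
y_c = 123360.00 / 4320.00 = 28.56 mm

x_c = 39.22 mm, y_c = 28.56 mm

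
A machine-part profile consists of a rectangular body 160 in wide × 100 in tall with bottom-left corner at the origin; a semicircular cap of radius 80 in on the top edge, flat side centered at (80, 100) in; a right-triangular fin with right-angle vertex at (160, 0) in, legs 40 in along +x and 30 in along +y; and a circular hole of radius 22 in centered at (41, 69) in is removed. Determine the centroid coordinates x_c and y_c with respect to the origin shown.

rectangular body: A = 160 × 100 = 16000.00, centroid at (80.00, 50.00).
semicircular top: A = ½π·80² = 10053.10, centroid at (80.00, 133.95).
triangular fin: A = ½·40·30 = 600.00, centroid at (173.33, 10.00).
hole: A = −π·22² = -1520.53, centroid at (41.00, 69.00).
ΣA = 25132.57 in², ΣAx_c = 2125905.95 in³, ΣAy_c = 2047726.35 in³.
x_c = 2125905.95/25132.57 = 84.59 in; y_c = 2047726.35/25132.57 = 81.48 in.

x_c = 84.59 in, y_c = 81.48 in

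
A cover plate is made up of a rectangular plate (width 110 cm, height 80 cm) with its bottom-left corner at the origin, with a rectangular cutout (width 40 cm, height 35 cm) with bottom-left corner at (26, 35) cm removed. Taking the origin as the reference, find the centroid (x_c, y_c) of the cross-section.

Part | A | x̄ᵢ | ȳᵢ | A·x̄ᵢ | A·ȳᵢ
plate | 8800.00 | 55.00 | 40.00 | 484000.00 | 352000.00
hole | -1400.00 | 46.00 | 52.50 | -64400.00 | -73500.00
Σ | 7400.00 |  |  | 419600.00 | 278500.00
x_c = 419600.00 / 7400.00 = 56.70 cm
y_c = 278500.00 / 7400.00 = 37.64 cm

x_c = 56.70 cm, y_c = 37.64 cm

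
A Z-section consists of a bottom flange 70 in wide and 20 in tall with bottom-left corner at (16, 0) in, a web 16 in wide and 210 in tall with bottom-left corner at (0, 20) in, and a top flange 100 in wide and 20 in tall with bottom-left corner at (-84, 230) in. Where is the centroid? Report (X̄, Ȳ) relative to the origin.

X̄ = 4.48 in, Ȳ = 135.21 in

bottom flange: A = 70 × 20 = 1400.00, centroid at (51.00, 10.00).
web: A = 16 × 210 = 3360.00, centroid at (8.00, 125.00).
top flange: A = 100 × 20 = 2000.00, centroid at (-34.00, 240.00).
ΣA = 6760.00 in², ΣAX̄ = 30280.00 in³, ΣAȲ = 914000.00 in³.
X̄ = 30280.00/6760.00 = 4.48 in; Ȳ = 914000.00/6760.00 = 135.21 in.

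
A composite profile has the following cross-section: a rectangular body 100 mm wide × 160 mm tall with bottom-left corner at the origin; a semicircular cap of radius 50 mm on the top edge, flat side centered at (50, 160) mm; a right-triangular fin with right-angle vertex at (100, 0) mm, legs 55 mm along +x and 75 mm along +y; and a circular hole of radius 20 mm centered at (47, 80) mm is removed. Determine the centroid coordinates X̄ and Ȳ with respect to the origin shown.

X̄ = 56.98 mm, Ȳ = 93.70 mm

rectangular body: A = 100 × 160 = 16000.00, centroid at (50.00, 80.00).
semicircular top: A = ½π·50² = 3926.99, centroid at (50.00, 181.22).
triangular fin: A = ½·55·75 = 2062.50, centroid at (118.33, 25.00).
hole: A = −π·20² = -1256.64, centroid at (47.00, 80.00).
ΣA = 20732.85 mm², ΣAX̄ = 1181350.10 mm³, ΣAȲ = 1942683.40 mm³.
X̄ = 1181350.10/20732.85 = 56.98 mm; Ȳ = 1942683.40/20732.85 = 93.70 mm.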